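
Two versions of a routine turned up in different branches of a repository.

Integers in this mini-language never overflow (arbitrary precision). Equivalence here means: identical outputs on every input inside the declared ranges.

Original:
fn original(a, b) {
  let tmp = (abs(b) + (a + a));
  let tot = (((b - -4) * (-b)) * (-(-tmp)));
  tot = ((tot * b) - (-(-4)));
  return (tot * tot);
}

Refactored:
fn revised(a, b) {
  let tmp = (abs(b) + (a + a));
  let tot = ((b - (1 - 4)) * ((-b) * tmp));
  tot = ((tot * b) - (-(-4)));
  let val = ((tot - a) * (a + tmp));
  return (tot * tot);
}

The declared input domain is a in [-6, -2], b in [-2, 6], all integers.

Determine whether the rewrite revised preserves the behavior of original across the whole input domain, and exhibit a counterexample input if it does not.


Take a=-6, b=-2.
original: tmp := -10 | tot := -40 | tot := 76 | result 5776
revised: tmp := -10 | tot := -20 | tot := 36 | val := -672 | result 1296
5776 and 1296 differ, so these are not the same function on this domain.
verdict: not equivalent; witness: a=-6, b=-2


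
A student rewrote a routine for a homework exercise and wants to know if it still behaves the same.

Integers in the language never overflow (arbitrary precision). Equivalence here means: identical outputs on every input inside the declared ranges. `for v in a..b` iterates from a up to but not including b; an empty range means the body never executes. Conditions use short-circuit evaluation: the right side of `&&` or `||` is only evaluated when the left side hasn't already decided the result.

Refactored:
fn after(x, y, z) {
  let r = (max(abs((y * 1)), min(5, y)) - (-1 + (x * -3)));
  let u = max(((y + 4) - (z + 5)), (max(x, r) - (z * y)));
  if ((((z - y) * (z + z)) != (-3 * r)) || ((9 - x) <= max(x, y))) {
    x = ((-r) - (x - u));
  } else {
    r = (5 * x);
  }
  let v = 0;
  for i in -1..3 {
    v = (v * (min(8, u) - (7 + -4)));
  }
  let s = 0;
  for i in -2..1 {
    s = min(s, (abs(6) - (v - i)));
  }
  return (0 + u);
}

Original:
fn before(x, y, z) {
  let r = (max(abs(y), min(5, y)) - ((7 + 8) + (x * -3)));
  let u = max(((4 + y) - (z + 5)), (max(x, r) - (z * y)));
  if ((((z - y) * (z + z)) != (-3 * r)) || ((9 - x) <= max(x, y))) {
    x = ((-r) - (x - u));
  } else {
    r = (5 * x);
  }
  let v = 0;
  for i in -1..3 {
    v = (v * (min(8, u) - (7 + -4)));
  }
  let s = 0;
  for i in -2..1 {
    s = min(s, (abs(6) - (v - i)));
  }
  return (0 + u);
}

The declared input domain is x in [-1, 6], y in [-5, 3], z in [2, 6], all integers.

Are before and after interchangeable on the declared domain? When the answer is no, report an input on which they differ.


There is a counterexample at x=-1, y=-5, z=2: 9 on one side, 13 on the other.
before: r := -13 | u := 9 | ((((z - y) * (z + z)) != (-3 * r)) || ((9 - x) <= max(x, y))): true | x := 23 | v := 0 | iter i=-1: | v := 0 | iter i=0: | v := 0 | iter i=1: | v := 0 | iter i=2: | v := 0 | s := 0 | iter i=-2: | s := 0 | iter i=-1: | s := 0 | iter i=0: | s := 0 | result 9
after: r := 3 | u := 13 | ((((z - y) * (z + z)) != (-3 * r)) || ((9 - x) <= max(x, y))): true | x := 11 | v := 0 | iter i=-1: | v := 0 | iter i=0: | v := 0 | iter i=1: | v := 0 | iter i=2: | v := 0 | s := 0 | iter i=-2: | s := 0 | iter i=-1: | s := 0 | iter i=0: | s := 0 | result 13
verdict: not equivalent; witness: x=-1, y=-5, z=2


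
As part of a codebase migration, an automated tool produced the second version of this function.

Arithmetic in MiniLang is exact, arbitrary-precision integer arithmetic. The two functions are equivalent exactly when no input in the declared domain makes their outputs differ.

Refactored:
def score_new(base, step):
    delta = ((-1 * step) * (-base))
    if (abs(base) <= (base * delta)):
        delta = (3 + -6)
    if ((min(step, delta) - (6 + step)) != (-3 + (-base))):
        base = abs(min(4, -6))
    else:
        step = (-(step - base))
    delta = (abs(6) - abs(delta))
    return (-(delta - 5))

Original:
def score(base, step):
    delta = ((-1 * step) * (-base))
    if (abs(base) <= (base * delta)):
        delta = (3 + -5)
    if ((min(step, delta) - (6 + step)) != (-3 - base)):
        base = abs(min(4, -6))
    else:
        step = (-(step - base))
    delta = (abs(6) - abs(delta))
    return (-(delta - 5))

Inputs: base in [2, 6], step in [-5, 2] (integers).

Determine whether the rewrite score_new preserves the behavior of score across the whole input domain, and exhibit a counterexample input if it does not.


Input base=2, step=1: 1 from score versus 2 from score_new.
verdict: not equivalent; witness: base=2, step=1


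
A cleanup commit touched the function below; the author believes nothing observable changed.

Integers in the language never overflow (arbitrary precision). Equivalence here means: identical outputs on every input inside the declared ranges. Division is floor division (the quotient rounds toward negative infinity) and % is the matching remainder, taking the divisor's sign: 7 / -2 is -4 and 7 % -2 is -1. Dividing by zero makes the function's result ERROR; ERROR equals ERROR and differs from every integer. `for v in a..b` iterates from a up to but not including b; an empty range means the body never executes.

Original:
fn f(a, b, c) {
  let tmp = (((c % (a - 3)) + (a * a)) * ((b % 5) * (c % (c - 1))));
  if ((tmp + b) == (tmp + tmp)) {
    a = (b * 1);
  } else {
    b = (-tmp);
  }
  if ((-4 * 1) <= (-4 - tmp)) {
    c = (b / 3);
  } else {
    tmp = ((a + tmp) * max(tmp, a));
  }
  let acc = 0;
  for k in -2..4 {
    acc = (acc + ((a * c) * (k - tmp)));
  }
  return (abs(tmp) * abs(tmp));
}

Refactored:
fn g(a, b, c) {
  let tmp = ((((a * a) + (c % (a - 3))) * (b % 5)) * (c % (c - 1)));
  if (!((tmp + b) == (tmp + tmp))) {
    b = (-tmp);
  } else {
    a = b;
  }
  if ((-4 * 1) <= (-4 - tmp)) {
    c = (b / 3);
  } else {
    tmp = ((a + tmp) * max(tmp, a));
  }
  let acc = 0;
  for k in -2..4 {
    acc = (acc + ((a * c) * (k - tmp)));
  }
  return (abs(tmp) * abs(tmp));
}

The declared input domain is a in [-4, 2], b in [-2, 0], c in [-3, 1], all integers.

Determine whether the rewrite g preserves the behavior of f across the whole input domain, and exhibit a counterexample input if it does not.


The two versions differ — the changes include constant usage differs; also boolean connective usage differs; also arithmetic usage differs.
One worked example (a=1, b=-1, c=1) — f: a zero divisor aborts: ERROR; g: a zero divisor aborts: ERROR; agreement on ERROR.
Every one of the 105 inputs gives matching results.
verdict: equivalent


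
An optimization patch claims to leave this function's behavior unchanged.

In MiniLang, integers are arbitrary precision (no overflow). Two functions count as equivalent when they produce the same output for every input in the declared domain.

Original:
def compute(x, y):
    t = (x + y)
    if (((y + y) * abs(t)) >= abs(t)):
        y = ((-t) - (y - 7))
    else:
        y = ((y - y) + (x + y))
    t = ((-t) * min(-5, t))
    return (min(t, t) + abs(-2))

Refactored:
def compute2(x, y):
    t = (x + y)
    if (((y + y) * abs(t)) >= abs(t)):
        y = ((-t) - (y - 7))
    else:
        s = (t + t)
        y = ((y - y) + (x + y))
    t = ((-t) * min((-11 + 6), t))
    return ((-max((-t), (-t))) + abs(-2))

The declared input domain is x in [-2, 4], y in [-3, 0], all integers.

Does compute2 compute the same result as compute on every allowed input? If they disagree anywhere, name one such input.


Behavior is preserved: although constant usage differs; and min/max/abs usage differs; and statement counts differ; and local variable names differ; and arithmetic usage differs, the outputs never diverge.
Tracing x=3, y=-1: compute: t=2, then (((y + y) * abs(t)) >= abs(t)) is false, then y=2, then t=10, then returns 12 | compute2: t=2, then (((y + y) * abs(t)) >= abs(t)) is false, then s=4, then y=2, then t=10, then returns 12 — matching result 12.
Checked all 28 inputs in the declared domain: the outputs agree on every one.
verdict: equivalent


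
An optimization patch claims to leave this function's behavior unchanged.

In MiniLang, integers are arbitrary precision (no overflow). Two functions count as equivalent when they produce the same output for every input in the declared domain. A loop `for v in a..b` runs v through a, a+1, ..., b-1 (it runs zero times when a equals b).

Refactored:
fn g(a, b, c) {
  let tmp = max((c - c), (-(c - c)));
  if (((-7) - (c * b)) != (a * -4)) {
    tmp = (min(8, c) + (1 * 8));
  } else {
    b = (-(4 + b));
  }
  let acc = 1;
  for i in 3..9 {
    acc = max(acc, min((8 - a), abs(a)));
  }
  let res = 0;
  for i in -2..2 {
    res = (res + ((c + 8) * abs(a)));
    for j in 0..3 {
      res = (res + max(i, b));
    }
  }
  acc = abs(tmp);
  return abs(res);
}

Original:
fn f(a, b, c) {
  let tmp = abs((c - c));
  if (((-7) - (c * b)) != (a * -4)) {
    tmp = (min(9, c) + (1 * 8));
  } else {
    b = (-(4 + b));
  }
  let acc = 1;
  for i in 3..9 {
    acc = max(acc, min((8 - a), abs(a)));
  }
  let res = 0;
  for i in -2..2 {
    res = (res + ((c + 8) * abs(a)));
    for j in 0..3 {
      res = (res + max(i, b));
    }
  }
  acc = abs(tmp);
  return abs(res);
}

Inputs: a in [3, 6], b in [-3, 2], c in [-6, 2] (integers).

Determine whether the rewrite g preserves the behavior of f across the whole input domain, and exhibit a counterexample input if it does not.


Equivalent. The edit looks behavioral (`9` became `8`), but over these ranges it never changes the outcome.
Across all 216 domain points the two functions coincide.
Tracing a=3, b=0, c=-3: f: tmp becomes 0; next (((-7) - (c * b)) != (a * -4)) evaluates to true; next tmp becomes 5; next acc becomes 1; next at i=3:; next acc becomes 3; next at i=4:; next acc becomes 3; next at i=5:; next acc becomes 3; next at i=6:; next acc becomes 3; next at i=7:; next acc becomes 3; next at i=8:; next acc becomes 3; next res becomes 0; next at i=-2:; next res becomes 15; next at j=0:; next res becomes 15; next at j=1:; next res becomes 15; next at j=2:; next res becomes 15; next at i=-1:; next res becomes 30; next at j=0:; next res becomes 30; next at j=1:; next res becomes 30; next at j=2:; next res becomes 30; next at i=0:; next res becomes 45; next at j=0:; next res becomes 45; next at j=1:; next res becomes 45; next at j=2:; next res becomes 45; next at i=1:; next res becomes 60; next at j=0:; next res becomes 61; next at j=1:; next res becomes 62; next at j=2:; next res becomes 63; next acc becomes 5; next final value 63 | g: tmp becomes 0; next (((-7) - (c * b)) != (a * -4)) evaluates to true; next tmp becomes 5; next acc becomes 1; next at i=3:; next acc becomes 3; next at i=4:; next acc becomes 3; next at i=5:; next acc becomes 3; next at i=6:; next acc becomes 3; next at i=7:; next acc becomes 3; next at i=8:; next acc becomes 3; next res becomes 0; next at i=-2:; next res becomes 15; next at j=0:; next res becomes 15; next at j=1:; next res becomes 15; next at j=2:; next res becomes 15; next at i=-1:; next res becomes 30; next at j=0:; next res becomes 30; next at j=1:; next res becomes 30; next at j=2:; next res becomes 30; next at i=0:; next res becomes 45; next at j=0:; next res becomes 45; next at j=1:; next res becomes 45; next at j=2:; next res becomes 45; next at i=1:; next res becomes 60; next at j=0:; next res becomes 61; next at j=1:; next res becomes 62; next at j=2:; next res becomes 63; next acc becomes 5; next final value 63 — matching result 63.
verdict: equivalent


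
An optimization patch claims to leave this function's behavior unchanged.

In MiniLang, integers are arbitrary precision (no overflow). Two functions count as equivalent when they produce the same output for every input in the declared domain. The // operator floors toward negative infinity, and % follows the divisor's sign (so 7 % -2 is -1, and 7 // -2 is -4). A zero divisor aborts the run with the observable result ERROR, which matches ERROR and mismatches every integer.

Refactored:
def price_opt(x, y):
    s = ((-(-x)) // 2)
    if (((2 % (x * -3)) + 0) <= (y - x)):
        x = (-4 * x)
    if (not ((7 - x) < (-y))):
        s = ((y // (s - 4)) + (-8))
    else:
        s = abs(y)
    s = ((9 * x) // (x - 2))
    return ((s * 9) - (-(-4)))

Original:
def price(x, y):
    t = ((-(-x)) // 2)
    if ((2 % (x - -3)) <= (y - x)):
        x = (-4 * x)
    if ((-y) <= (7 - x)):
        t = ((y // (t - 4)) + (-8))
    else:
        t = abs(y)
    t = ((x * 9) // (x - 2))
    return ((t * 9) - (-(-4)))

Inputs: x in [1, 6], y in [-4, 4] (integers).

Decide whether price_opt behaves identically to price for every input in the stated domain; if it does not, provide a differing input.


Not equivalent: x=1, y=0 separates them (-85 vs 50).
price: t=0, then ((2 % (x - -3)) <= (y - x)) is false, then ((-y) <= (7 - x)) is true, then t=-8, then t=-9, then returns -85
price_opt: s=0, then (((2 % (x * -3)) + 0) <= (y - x)) is true, then x=-4, then (not ((7 - x) < (-y))) is true, then s=-8, then s=6, then returns 50
verdict: not equivalent; witness: x=1, y=0


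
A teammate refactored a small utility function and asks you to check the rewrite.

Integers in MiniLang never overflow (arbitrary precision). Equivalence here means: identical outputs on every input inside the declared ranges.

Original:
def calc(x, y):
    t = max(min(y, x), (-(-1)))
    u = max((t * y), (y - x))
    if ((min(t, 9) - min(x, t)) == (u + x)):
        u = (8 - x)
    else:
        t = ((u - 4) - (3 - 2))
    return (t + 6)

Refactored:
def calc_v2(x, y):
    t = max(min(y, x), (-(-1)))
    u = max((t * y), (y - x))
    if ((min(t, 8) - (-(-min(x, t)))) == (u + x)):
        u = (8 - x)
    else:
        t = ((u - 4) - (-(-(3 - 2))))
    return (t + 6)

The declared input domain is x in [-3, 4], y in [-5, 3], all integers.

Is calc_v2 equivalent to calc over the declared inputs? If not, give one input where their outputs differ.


The suspicious edit (`9` became `8`) never changes the result for any input inside the declared domain; all 72 inputs agree.
verdict: equivalent


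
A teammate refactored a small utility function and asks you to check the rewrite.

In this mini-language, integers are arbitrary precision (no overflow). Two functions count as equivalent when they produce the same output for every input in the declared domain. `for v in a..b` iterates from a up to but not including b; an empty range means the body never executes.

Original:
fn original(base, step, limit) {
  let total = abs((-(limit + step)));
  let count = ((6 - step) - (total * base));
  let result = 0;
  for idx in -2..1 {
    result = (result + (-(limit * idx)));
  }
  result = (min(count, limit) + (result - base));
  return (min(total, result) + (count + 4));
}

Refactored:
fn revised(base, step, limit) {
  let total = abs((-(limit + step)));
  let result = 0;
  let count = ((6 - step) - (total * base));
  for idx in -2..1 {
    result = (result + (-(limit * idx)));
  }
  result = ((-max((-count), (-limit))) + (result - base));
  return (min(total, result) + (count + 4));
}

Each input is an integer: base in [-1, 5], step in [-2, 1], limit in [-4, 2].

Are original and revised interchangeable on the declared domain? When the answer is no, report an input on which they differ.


This is a faithful refactor — min/max/abs usage differs, but the computed results match everywhere.
One worked example (base=0, step=1, limit=-2) — original: total = 1; count = 5; result = 0; [idx=-2]; result = -4; [idx=-1]; result = -6; [idx=0]; result = -6; result = -8; return 1; revised: total = 1; result = 0; count = 5; [idx=-2]; result = -4; [idx=-1]; result = -6; [idx=0]; result = -6; result = -8; return 1; agreement on 1.
Every one of the 196 inputs gives matching results.
verdict: equivalent


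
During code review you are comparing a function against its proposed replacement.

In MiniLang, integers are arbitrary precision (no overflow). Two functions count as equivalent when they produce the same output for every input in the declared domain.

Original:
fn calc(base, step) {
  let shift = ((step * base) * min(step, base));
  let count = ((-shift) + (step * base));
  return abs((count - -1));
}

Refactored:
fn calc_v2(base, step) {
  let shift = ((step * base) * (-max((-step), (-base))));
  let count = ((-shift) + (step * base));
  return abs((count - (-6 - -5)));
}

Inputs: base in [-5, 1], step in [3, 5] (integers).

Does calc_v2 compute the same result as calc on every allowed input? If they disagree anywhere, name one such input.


Although constant usage differs, and arithmetic usage differs, and min/max/abs usage differs, 21/21 inputs agree.
verdict: equivalent


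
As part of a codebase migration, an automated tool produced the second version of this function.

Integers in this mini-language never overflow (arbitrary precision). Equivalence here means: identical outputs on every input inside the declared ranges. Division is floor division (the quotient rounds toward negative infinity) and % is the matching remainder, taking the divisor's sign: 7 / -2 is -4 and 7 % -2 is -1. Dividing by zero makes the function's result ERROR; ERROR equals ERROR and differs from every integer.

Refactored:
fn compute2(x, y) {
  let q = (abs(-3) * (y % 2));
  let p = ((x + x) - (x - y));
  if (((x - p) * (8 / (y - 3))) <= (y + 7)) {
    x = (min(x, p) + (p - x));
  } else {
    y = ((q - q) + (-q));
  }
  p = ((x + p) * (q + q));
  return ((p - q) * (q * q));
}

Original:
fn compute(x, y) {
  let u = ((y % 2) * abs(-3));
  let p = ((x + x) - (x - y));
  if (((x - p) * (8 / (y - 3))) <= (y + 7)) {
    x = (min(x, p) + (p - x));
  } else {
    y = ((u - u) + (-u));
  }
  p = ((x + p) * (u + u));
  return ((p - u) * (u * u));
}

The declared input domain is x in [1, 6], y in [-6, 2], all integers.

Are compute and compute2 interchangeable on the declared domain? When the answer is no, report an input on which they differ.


Behavior is preserved: although local variable names differ, the outputs never diverge.
One worked example (x=5, y=0) — compute: u becomes 0; next p becomes 5; next (((x - p) * (8 / (y - 3))) <= (y + 7)) evaluates to true; next x becomes 5; next p becomes 0; next final value 0; compute2: q becomes 0; next p becomes 5; next (((x - p) * (8 / (y - 3))) <= (y + 7)) evaluates to true; next x becomes 5; next p becomes 0; next final value 0; agreement on 0.
An exhaustive pass over the 54 declared inputs shows identical outputs.
verdict: equivalent


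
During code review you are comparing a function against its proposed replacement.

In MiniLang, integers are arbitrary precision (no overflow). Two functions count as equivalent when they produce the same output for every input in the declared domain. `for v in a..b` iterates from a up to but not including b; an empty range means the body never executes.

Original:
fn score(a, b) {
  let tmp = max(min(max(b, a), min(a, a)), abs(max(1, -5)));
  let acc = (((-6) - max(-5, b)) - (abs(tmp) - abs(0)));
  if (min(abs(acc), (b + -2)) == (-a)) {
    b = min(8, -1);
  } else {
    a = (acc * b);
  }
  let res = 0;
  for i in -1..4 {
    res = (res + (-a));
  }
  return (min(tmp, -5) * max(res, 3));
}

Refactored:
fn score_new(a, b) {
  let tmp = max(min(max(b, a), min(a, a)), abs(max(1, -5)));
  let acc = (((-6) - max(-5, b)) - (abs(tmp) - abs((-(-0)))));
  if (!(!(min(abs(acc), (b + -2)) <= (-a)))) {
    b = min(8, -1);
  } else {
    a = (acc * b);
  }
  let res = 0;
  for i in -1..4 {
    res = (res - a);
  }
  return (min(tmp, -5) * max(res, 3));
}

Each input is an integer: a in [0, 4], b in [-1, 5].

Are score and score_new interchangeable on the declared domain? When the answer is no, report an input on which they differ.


These are not equivalent — on a=0, b=1 the outputs split (-200 vs -15).
score: tmp becomes 1; next acc becomes -8; next (min(abs(acc), (b + -2)) == (-a)) evaluates to false; next a becomes -8; next res becomes 0; next at i=-1:; next res becomes 8; next at i=0:; next res becomes 16; next at i=1:; next res becomes 24; next at i=2:; next res becomes 32; next at i=3:; next res becomes 40; next final value -200
score_new: tmp becomes 1; next acc becomes -8; next (!(!(min(abs(acc), (b + -2)) <= (-a)))) evaluates to true; next b becomes -1; next res becomes 0; next at i=-1:; next res becomes 0; next at i=0:; next res becomes 0; next at i=1:; next res becomes 0; next at i=2:; next res becomes 0; next at i=3:; next res becomes 0; next final value -15
verdict: not equivalent; witness: a=0, b=1


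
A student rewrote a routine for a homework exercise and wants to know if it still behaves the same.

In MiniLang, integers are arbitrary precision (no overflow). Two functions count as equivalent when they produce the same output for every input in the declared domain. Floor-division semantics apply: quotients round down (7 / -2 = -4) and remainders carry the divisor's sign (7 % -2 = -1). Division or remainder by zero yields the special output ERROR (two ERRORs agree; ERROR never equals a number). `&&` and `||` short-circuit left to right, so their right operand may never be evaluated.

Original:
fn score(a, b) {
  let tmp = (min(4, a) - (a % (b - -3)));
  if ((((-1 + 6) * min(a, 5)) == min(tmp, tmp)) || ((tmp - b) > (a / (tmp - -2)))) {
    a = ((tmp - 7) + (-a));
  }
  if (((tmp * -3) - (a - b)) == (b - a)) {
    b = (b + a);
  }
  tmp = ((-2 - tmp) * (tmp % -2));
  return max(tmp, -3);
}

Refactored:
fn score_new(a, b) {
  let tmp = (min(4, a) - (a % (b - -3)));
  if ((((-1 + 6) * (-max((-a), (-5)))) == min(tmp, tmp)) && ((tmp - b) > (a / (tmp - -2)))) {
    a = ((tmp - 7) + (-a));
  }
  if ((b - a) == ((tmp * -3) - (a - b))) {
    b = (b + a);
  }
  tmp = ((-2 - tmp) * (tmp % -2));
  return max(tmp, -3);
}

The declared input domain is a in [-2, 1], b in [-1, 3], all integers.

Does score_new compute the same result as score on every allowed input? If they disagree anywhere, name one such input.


Not equivalent: a=-2, b=-1 separates them (ERROR vs 0).
score: tmp = -2; division by zero -> ERROR
score_new: tmp = -2; ((((-1 + 6) * (-max((-a), (-5)))) == min(tmp, tmp)) && ((tmp - b) > (a / (tmp - -2)))) -> false; ((b - a) == ((tmp * -3) - (a - b))) -> false; tmp = 0; return 0
verdict: not equivalent; witness: a=-2, b=-1


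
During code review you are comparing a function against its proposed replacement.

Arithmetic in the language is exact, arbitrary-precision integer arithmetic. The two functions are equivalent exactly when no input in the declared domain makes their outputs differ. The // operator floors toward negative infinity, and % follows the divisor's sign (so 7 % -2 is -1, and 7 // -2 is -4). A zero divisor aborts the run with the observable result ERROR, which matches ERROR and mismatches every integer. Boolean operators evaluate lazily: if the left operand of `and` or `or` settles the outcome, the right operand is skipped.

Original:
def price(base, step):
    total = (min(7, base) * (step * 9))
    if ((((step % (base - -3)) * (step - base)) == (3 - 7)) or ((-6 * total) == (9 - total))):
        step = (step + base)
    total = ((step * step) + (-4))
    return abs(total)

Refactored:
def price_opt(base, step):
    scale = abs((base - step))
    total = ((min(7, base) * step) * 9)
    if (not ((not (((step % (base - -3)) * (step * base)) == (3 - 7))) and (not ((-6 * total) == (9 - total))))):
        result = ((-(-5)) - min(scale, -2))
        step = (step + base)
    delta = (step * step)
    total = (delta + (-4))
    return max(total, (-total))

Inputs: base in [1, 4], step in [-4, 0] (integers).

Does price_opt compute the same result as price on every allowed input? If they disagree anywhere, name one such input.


Consider the input base=1, step=-3.
price: total = -27; ((((step % (base - -3)) * (step - base)) == (3 - 7)) or ((-6 * total) == (9 - total))) -> true; step = -2; total = 0; return 0
price_opt: scale = 4; total = -27; (not ((not (((step % (base - -3)) * (step * base)) == (3 - 7))) and (not ((-6 * total) == (9 - total))))) -> false; delta = 9; total = 5; return 5
0 vs 5 — the two versions disagree here.
verdict: not equivalent; witness: base=1, step=-3


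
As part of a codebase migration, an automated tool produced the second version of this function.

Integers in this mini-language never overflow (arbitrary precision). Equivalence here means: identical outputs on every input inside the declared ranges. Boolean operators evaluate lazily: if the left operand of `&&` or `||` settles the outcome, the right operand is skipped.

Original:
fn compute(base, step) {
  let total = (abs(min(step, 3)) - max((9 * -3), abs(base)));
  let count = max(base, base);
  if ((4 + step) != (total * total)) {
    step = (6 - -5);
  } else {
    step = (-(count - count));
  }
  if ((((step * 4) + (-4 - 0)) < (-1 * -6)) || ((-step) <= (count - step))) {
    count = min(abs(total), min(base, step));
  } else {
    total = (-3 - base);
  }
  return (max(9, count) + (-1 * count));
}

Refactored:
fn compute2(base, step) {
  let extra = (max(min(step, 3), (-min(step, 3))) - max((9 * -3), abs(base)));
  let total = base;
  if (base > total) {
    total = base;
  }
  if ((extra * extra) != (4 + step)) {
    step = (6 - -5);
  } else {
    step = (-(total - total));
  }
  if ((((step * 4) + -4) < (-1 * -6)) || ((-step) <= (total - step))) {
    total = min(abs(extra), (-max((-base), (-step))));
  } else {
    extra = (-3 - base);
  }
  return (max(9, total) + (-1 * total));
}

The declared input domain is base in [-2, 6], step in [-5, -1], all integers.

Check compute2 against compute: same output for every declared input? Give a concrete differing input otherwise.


Although local variable names differ, plus comparison usage differs, plus arithmetic usage differs, plus branching structure differs, plus min/max/abs usage differs, plus statement counts differ, plus constant usage differs, 45/45 inputs agree.
verdict: equivalent


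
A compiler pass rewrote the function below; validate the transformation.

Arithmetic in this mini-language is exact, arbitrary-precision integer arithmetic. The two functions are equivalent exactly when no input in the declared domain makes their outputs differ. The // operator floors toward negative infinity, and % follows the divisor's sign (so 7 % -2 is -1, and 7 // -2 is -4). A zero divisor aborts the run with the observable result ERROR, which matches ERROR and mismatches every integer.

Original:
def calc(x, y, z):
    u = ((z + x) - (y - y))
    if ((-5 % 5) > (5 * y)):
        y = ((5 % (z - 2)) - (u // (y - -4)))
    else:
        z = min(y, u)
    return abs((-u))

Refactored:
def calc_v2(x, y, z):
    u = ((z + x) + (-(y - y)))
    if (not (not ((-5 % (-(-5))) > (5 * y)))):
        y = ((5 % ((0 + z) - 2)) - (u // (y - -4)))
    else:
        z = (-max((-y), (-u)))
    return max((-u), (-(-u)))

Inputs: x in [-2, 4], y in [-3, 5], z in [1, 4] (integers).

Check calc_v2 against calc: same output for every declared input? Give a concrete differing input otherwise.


Differences: arithmetic usage differs; and constant usage differs; and boolean connective usage differs; and min/max/abs usage differs — yet all 252 inputs agree.
verdict: equivalent


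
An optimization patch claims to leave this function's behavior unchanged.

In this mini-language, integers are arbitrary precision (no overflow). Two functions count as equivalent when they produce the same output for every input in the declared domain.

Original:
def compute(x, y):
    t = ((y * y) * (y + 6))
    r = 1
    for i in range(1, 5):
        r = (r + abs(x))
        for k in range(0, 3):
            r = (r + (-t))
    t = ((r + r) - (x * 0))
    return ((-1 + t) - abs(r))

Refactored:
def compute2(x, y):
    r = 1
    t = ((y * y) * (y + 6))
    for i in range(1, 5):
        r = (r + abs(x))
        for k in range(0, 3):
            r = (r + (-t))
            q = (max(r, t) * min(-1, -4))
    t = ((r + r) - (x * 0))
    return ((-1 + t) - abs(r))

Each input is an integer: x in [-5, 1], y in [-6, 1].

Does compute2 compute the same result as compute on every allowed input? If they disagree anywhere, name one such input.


Equivalent. The diff adds an assignment to `q` whose value nothing reads, which nothing downstream consumes.
Sweeping the whole domain (56 inputs) finds no disagreement.
Tracing x=-2, y=-6: compute: t=0, then r=1, then (i=1), then r=3, then (k=0), then r=3, then (k=1), then r=3, then (k=2), then r=3, then (i=2), then r=5, then (k=0), then r=5, then (k=1), then r=5, then (k=2), then r=5, then (i=3), then r=7, then (k=0), then r=7, then (k=1), then r=7, then (k=2), then r=7, then (i=4), then r=9, then (k=0), then r=9, then (k=1), then r=9, then (k=2), then r=9, then t=18, then returns 8 | compute2: r=1, then t=0, then (i=1), then r=3, then (k=0), then r=3, then q=-12, then (k=1), then r=3, then q=-12, then (k=2), then r=3, then q=-12, then (i=2), then r=5, then (k=0), then r=5, then q=-20, then (k=1), then r=5, then q=-20, then (k=2), then r=5, then q=-20, then (i=3), then r=7, then (k=0), then r=7, then q=-28, then (k=1), then r=7, then q=-28, then (k=2), then r=7, then q=-28, then (i=4), then r=9, then (k=0), then r=9, then q=-36, then (k=1), then r=9, then q=-36, then (k=2), then r=9, then q=-36, then t=18, then returns 8 — matching result 8.
verdict: equivalent


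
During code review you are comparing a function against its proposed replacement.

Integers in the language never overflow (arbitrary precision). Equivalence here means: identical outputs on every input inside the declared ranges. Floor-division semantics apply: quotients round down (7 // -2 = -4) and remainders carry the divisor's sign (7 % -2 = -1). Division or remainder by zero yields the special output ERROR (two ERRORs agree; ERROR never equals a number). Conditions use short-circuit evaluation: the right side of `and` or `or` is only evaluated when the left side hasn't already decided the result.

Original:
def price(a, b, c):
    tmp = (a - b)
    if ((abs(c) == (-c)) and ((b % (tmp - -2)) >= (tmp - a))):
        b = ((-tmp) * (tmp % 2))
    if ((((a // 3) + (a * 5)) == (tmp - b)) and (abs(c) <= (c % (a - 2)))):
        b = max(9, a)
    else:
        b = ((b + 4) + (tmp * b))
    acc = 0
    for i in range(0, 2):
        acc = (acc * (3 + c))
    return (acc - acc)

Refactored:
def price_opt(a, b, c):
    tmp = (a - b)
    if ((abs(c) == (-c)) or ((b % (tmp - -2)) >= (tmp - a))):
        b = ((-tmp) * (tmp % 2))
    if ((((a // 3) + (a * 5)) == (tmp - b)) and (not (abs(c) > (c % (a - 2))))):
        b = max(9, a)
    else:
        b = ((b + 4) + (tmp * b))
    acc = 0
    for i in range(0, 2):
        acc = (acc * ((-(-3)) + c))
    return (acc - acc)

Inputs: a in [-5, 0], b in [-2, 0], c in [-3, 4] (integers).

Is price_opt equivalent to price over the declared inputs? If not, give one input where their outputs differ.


The rewrite breaks on a=-4, b=-2, c=-3, where the results are ERROR and 0.
price: tmp = -2; division by zero -> ERROR
price_opt: tmp = -2; ((abs(c) == (-c)) or ((b % (tmp - -2)) >= (tmp - a))) -> true; b = 0; ((((a // 3) + (a * 5)) == (tmp - b)) and (not (abs(c) > (c % (a - 2))))) -> false; b = 4; acc = 0; [i=0]; acc = 0; [i=1]; acc = 0; return 0
verdict: not equivalent; witness: a=-4, b=-2, c=-3


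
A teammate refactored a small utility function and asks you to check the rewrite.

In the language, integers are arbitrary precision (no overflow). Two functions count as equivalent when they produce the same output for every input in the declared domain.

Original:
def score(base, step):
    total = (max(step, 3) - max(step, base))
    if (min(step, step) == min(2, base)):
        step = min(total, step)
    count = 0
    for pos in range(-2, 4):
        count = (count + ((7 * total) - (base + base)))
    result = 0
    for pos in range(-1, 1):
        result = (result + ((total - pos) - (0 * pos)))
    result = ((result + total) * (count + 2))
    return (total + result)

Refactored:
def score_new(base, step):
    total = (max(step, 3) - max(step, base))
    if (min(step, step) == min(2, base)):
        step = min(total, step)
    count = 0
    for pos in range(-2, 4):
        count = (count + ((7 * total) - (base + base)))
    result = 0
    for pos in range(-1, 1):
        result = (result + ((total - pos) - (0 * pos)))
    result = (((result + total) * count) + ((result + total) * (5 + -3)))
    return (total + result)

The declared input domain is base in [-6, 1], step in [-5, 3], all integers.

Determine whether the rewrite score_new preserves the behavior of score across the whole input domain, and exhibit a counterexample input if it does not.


Equivalent — the differences include constant usage differs; arithmetic usage differs, yet no declared input distinguishes the two.
Spot check at base=-6, step=-2 — score: total := 5 | (min(step, step) == min(2, base)): false | count := 0 | iter pos=-2: | count := 47 | iter pos=-1: | count := 94 | iter pos=0: | count := 141 | iter pos=1: | count := 188 | iter pos=2: | count := 235 | iter pos=3: | count := 282 | result := 0 | iter pos=-1: | result := 6 | iter pos=0: | result := 11 | result := 4544 | result 4549. score_new: total := 5 | (min(step, step) == min(2, base)): false | count := 0 | iter pos=-2: | count := 47 | iter pos=-1: | count := 94 | iter pos=0: | count := 141 | iter pos=1: | count := 188 | iter pos=2: | count := 235 | iter pos=3: | count := 282 | result := 0 | iter pos=-1: | result := 6 | iter pos=0: | result := 11 | result := 4544 | result 4549. Both give 4549.
Every one of the 72 inputs gives matching results.
verdict: equivalent


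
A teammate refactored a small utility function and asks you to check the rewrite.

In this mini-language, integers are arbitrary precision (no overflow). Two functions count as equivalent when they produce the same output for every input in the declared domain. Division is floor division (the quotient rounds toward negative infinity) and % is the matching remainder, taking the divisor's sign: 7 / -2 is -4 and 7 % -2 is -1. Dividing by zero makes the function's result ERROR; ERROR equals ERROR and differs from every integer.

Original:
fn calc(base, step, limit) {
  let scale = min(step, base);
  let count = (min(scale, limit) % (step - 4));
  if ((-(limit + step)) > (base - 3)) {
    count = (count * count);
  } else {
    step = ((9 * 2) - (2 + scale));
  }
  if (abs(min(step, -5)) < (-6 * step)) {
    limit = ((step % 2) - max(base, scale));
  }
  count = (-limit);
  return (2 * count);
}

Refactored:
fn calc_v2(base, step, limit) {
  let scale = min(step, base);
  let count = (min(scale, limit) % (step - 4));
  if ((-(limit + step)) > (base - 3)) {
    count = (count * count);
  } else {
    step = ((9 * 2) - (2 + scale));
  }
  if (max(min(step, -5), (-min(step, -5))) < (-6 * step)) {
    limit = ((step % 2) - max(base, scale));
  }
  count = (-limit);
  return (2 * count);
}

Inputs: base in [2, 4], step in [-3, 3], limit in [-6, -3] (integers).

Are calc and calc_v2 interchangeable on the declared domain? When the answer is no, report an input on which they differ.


Reading the diff, among the changes: constant usage differs; min/max/abs usage differs.
As a probe, take base=3, step=-1, limit=-6: calc runs scale=-1, then count=-1, then ((-(limit + step)) > (base - 3)) is true, then count=1, then (abs(min(step, -5)) < (-6 * step)) is true, then limit=-2, then count=2, then returns 4; calc_v2 runs scale=-1, then count=-1, then ((-(limit + step)) > (base - 3)) is true, then count=1, then (max(min(step, -5), (-min(step, -5))) < (-6 * step)) is true, then limit=-2, then count=2, then returns 4; both end at 4.
Across all 84 domain points the two functions coincide.
verdict: equivalent


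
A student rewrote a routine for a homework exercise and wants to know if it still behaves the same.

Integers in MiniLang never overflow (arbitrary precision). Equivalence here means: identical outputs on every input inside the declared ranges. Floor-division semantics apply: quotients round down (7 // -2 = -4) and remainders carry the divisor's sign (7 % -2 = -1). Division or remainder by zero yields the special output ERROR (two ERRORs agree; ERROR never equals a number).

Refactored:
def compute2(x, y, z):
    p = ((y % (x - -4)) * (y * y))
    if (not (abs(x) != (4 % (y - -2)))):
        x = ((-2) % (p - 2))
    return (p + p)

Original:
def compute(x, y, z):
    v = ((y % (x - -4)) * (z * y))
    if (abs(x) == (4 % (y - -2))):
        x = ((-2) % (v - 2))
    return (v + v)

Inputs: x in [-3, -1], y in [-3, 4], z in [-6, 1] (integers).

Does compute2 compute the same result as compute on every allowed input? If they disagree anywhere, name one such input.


Run the pair on x=-2, y=-3, z=-6.
compute: v=18, then (abs(x) == (4 % (y - -2))) is false, then returns 36
compute2: p=9, then (not (abs(x) != (4 % (y - -2)))) is false, then returns 18
36 against 18: the behavior changed.
verdict: not equivalent; witness: x=-2, y=-3, z=-6


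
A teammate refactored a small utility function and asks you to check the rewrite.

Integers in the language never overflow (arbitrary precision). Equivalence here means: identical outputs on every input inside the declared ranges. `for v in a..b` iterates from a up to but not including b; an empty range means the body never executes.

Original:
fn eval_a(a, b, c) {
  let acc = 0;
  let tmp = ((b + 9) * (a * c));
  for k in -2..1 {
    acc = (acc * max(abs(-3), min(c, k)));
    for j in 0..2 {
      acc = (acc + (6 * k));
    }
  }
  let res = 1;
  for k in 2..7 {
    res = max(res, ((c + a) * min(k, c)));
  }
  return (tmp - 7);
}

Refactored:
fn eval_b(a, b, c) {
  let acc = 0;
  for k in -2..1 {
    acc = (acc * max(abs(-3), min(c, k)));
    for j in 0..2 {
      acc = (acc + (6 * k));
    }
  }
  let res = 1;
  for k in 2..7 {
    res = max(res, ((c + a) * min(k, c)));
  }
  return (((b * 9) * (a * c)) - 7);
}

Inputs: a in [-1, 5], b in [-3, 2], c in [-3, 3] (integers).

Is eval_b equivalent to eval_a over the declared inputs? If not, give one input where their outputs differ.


Run the pair on a=-1, b=-3, c=-3.
eval_a: acc=0, then tmp=18, then (k=-2), then acc=0, then (j=0), then acc=-12, then (j=1), then acc=-24, then (k=-1), then acc=-72, then (j=0), then acc=-78, then (j=1), then acc=-84, then (k=0), then acc=-252, then (j=0), then acc=-252, then (j=1), then acc=-252, then res=1, then (k=2), then res=12, then (k=3), then res=12, then (k=4), then res=12, then (k=5), then res=12, then (k=6), then res=12, then returns 11
eval_b: acc=0, then (k=-2), then acc=0, then (j=0), then acc=-12, then (j=1), then acc=-24, then (k=-1), then acc=-72, then (j=0), then acc=-78, then (j=1), then acc=-84, then (k=0), then acc=-252, then (j=0), then acc=-252, then (j=1), then acc=-252, then res=1, then (k=2), then res=12, then (k=3), then res=12, then (k=4), then res=12, then (k=5), then res=12, then (k=6), then res=12, then returns -88
11 and -88 differ, so these are not the same function on this domain.
verdict: not equivalent; witness: a=-1, b=-3, c=-3


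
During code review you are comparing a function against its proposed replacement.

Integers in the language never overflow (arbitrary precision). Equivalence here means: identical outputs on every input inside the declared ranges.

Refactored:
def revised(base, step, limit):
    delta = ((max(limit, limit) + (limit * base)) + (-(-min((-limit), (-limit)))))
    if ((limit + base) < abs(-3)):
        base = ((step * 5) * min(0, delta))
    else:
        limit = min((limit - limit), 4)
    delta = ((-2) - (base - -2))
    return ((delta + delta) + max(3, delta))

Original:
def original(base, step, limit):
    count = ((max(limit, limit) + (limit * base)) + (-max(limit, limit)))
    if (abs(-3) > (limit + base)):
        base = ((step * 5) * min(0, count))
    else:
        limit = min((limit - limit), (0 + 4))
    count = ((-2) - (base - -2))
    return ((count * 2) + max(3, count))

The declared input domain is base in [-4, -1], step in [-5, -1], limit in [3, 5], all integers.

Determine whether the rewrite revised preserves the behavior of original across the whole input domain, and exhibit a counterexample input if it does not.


Behavior is preserved: although constant usage differs, and min/max/abs usage differs, and local variable names differ, and arithmetic usage differs, and comparison usage differs, the outputs never diverge.
Tracing base=-2, step=-4, limit=5: original: count := -10 | (abs(-3) > (limit + base)): false | limit := 0 | count := -2 | result -1 | revised: delta := -10 | ((limit + base) < abs(-3)): false | limit := 0 | delta := -2 | result -1 — matching result -1.
Every one of the 60 inputs gives matching results.
verdict: equivalent
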